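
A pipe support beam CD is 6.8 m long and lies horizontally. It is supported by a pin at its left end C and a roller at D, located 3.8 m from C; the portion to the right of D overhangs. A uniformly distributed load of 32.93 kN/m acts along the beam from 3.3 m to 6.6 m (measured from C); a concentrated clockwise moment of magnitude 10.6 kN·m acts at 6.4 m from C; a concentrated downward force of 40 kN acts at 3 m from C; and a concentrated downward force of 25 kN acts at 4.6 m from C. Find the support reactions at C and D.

Resultant of the distributed load: 32.93 × 3.3 = 108.669 kN at 4.95 m from C.
Taking moments about C: D_y·3.8 − (32.93·3.3)·4.95 − 10.6 − 40·3 − 25·4.6 = 0 → D_y = 783.51155/3.8 = 206.187 ≈ 206.2 kN.
ΣF_y = 0: C_y + 206.187 − 32.93·3.3 − 40 − 25 = 0 → C_y = -32.52 kN.
ΣF_x = 0: no horizontal applied forces, so C_x = 0.

C_x = 0, C_y = -32.52 kN, D_y = 206.2 kN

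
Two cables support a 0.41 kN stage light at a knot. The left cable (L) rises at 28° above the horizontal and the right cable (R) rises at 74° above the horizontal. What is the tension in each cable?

T_L = 0.1155 kN, T_R = 0.3701 kN

ΣF_x = 0: −T_L·cos28° + T_R·cos74° = 0 → T_R = 3.20329·T_L.
ΣF_y = 0: T_L·sin28° + T_R·sin74° = 0.41.
Substitute: T_L·(0.469472 + 3.20329·0.961262) = 0.41 → T_L = 0.115536 ≈ 0.1155 kN.
Then T_R = 3.20329 × 0.115536 = 0.3701 kN.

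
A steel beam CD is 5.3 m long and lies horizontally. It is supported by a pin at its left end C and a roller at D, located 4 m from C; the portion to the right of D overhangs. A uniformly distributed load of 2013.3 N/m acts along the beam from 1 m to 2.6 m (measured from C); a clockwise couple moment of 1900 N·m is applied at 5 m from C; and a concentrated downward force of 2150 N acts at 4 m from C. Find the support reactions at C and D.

Resultant of the distributed load: 2013.3 × 1.6 = 3221.28 N at 1.8 m from C.
Moments about C: D_y·4 − (2013.3·1.6)·1.8 − 1900 − 2150·4 = 0 → D_y = 16298.304/4 = 4074.58 ≈ 4075 N.
ΣF_y = 0: C_y + 4074.58 − 2013.3·1.6 − 2150 = 0 → C_y = 1297 N.
ΣF_x = 0: no horizontal applied forces, so C_x = 0.

C_x = 0, C_y = 1297 N, D_y = 4075 N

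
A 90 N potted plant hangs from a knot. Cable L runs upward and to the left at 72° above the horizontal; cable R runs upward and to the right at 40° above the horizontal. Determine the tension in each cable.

ΣF_x = 0: −T_L·cos72° + T_R·cos40° = 0 → T_R = 0.403393·T_L.
ΣF_y = 0: T_L·sin72° + T_R·sin40° = 90.
Substitute: T_L·(0.951057 + 0.403393·0.642788) = 90 → T_L = 74.3585 ≈ 74.36 N.
Then T_R = 0.403393 × 74.3585 = 30.00 N.

T_L = 74.36 N, T_R = 30.00 N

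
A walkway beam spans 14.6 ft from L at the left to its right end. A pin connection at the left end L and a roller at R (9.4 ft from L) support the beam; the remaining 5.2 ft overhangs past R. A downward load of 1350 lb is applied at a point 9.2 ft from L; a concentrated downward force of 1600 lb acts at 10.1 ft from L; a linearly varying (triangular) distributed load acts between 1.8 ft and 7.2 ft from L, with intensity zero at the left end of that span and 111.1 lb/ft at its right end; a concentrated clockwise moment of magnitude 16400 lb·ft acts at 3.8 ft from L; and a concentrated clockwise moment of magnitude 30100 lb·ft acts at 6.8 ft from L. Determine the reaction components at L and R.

Resultant of the triangular load: ½ × 111.1 × 5.4 = 299.97 lb, acting at 5.4 ft from L (one-third of the span from the peak).
Taking moments about L: R_y·9.4 − 1350·9.2 − 1600·10.1 − (½·111.1·5.4)·5.4 − 16400 − 30100 = 0 → R_y = 76699.838/9.4 = 8159.56 ≈ 8160 lb.
ΣF_y = 0: L_y + 8159.56 − 1350 − 1600 − ½·111.1·5.4 = 0 → L_y = -4910 lb.
ΣF_x = 0: no horizontal applied forces, so L_x = 0.

L_x = 0, L_y = -4910 lb, R_y = 8160 lb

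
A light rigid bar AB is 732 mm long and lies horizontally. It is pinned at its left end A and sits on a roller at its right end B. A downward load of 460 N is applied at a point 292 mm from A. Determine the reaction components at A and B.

ΣM about A: B_y·732 − 460·292 = 0 → B_y = 134320/732 = 183.497 ≈ 183.5 N.
ΣF_y = 0: A_y + 183.497 − 460 = 0 → A_y = 276.5 N.
ΣF_x = 0: no horizontal applied forces, so A_x = 0.

A_x = 0, A_y = 276.5 N, B_y = 183.5 N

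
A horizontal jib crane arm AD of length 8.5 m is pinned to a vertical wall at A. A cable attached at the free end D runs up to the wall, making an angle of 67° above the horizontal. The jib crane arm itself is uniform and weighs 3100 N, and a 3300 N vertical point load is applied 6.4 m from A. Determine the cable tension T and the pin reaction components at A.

T = 4383 N, A_x = 1713 N, A_y = 2365 N

ΣM about A: T·sin67°·8.5 − 3100·4.25 − 3300·6.4 = 0 → T = 34295/(8.5·0.920505) = 4383.14 ≈ 4383 N.
ΣF_x = 0: A_x − T·cos67° = 0 → A_x = 4383.14 × 0.390731 = 1713 N.
ΣF_y = 0: A_y + T·sin67° − 3100 − 3300 = 0 → A_y = 6400 − 4383.14 × 0.920505 = 2365 N.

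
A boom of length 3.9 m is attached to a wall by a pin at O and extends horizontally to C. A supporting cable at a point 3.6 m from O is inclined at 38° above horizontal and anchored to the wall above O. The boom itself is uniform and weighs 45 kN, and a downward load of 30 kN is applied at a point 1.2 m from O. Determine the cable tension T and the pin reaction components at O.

T = 55.83 kN, O_x = 44.00 kN, O_y = 40.62 kN

ΣM about O: T·sin38°·3.6 − 45·1.95 − 30·1.2 = 0 → T = 123.75/(3.6·0.615661) = 55.8343 ≈ 55.83 kN.
ΣF_x = 0: O_x − T·cos38° = 0 → O_x = 55.8343 × 0.788011 = 44.00 kN.
ΣF_y = 0: O_y + T·sin38° − 45 − 30 = 0 → O_y = 75 − 55.8343 × 0.615661 = 40.62 kN.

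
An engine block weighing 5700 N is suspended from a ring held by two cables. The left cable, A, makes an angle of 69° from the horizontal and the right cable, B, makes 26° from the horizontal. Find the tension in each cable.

ΣF_x = 0: −T_A·cos69° + T_B·cos26° = 0 → T_B = 0.398721·T_A.
ΣF_y = 0: T_A·sin69° + T_B·sin26° = 5700.
Substitute: T_A·(0.93358 + 0.398721·0.438371) = 5700 → T_A = 5142.7 ≈ 5143 N.
Then T_B = 0.398721 × 5142.7 = 2051 N.

T_A = 5143 N, T_B = 2051 N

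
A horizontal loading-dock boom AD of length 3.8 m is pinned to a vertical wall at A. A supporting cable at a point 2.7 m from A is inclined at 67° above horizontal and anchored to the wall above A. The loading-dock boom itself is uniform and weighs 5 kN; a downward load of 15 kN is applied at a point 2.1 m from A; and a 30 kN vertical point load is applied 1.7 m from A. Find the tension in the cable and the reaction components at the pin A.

T = 37.02 kN, A_x = 14.46 kN, A_y = 15.93 kN

ΣM about A: T·sin67°·2.7 − 5·1.9 − 15·2.1 − 30·1.7 = 0 → T = 92/(2.7·0.920505) = 37.0167 ≈ 37.02 kN.
ΣF_x = 0: A_x − T·cos67° = 0 → A_x = 37.0167 × 0.390731 = 14.46 kN.
ΣF_y = 0: A_y + T·sin67° − 5 − 15 − 30 = 0 → A_y = 50 − 37.0167 × 0.920505 = 15.93 kN.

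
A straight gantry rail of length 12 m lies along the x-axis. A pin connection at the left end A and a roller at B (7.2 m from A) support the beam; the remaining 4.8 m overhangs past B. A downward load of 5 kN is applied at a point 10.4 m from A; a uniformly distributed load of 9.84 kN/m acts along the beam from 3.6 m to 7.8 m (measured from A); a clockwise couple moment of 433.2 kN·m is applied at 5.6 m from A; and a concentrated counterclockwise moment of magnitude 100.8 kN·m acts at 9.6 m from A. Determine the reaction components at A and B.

A_x = 0, A_y = -39.78 kN, B_y = 86.11 kN

Resultant of the distributed load: 9.84 × 4.2 = 41.328 kN at 5.7 m from A.
Taking moments about A: B_y·7.2 − 5·10.4 − (9.84·4.2)·5.7 − 433.2 + 100.8 = 0 → B_y = 619.9696/7.2 = 86.1069 ≈ 86.11 kN.
ΣF_y = 0: A_y + 86.1069 − 5 − 9.84·4.2 = 0 → A_y = -39.78 kN.
ΣF_x = 0: no horizontal applied forces, so A_x = 0.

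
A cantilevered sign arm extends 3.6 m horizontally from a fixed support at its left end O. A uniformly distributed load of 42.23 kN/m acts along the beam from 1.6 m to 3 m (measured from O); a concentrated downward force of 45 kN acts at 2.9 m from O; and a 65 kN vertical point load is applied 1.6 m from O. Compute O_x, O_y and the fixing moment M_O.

O_x = 0, O_y = 169.1 kN, M_O = 370.5 kN·m

Resultant of the distributed load: 42.23 × 1.4 = 59.122 kN at 2.3 m from O.
ΣF_x = 0: O_x = 0.
ΣF_y = 0: O_y − 42.23·1.4 − 45 − 65 = 0 → O_y = 169.1 kN.
ΣM about O: M_O − (42.23·1.4)·2.3 − 45·2.9 − 65·1.6 = 0 → M_O = 370.5 kN·m.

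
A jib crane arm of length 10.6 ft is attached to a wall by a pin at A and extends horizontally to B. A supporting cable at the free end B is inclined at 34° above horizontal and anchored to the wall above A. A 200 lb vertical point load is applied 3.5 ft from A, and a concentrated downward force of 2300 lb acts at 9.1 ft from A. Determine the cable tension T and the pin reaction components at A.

ΣM about A: T·sin34°·10.6 − 200·3.5 − 2300·9.1 = 0 → T = 21630/(10.6·0.559193) = 3649.13 ≈ 3649 lb.
ΣF_x = 0: A_x − T·cos34° = 0 → A_x = 3649.13 × 0.829038 = 3025 lb.
ΣF_y = 0: A_y + T·sin34° − 200 − 2300 = 0 → A_y = 2500 − 3649.13 × 0.559193 = 459.4 lb.

T = 3649 lb, A_x = 3025 lb, A_y = 459.4 lb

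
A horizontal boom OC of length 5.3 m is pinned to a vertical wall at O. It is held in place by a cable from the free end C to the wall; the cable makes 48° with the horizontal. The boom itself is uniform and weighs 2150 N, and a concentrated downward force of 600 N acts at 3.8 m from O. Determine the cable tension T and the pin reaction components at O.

T = 2025 N, O_x = 1355 N, O_y = 1245 N

ΣM about O: T·sin48°·5.3 − 2150·2.65 − 600·3.8 = 0 → T = 7977.5/(5.3·0.743145) = 2025.43 ≈ 2025 N.
ΣF_x = 0: O_x − T·cos48° = 0 → O_x = 2025.43 × 0.669131 = 1355 N.
ΣF_y = 0: O_y + T·sin48° − 2150 − 600 = 0 → O_y = 2750 − 2025.43 × 0.743145 = 1245 N.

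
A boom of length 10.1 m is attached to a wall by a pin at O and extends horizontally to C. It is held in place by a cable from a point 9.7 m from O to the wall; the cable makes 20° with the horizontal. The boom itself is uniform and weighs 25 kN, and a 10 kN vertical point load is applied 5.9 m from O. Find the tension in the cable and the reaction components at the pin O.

T = 55.84 kN, O_x = 52.47 kN, O_y = 15.90 kN

ΣM about O: T·sin20°·9.7 − 25·5.05 − 10·5.9 = 0 → T = 185.25/(9.7·0.34202) = 55.8387 ≈ 55.84 kN.
ΣF_x = 0: O_x − T·cos20° = 0 → O_x = 55.8387 × 0.939693 = 52.47 kN.
ΣF_y = 0: O_y + T·sin20° − 25 − 10 = 0 → O_y = 35 − 55.8387 × 0.34202 = 15.90 kN.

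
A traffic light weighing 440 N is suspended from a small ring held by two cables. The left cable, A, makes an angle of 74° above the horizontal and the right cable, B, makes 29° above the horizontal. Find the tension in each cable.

ΣF_x = 0: −T_A·cos74° + T_B·cos29° = 0 → T_B = 0.315151·T_A.
ΣF_y = 0: T_A·sin74° + T_B·sin29° = 440.
Substitute: T_A·(0.961262 + 0.315151·0.48481) = 440 → T_A = 394.955 ≈ 395.0 N.
Then T_B = 0.315151 × 394.955 = 124.5 N.

T_A = 395.0 N, T_B = 124.5 N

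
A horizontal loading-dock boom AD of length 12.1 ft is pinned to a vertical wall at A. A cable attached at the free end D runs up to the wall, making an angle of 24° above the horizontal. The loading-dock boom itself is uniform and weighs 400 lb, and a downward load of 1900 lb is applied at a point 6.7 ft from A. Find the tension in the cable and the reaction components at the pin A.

T = 3078 lb, A_x = 2812 lb, A_y = 1048 lb

ΣM about A: T·sin24°·12.1 − 400·6.05 − 1900·6.7 = 0 → T = 15150/(12.1·0.406737) = 3078.32 ≈ 3078 lb.
ΣF_x = 0: A_x − T·cos24° = 0 → A_x = 3078.32 × 0.913545 = 2812 lb.
ΣF_y = 0: A_y + T·sin24° − 400 − 1900 = 0 → A_y = 2300 − 3078.32 × 0.406737 = 1048 lb.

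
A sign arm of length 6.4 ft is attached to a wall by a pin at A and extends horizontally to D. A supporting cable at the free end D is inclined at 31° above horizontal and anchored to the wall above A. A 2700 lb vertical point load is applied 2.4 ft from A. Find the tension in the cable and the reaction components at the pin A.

T = 1966 lb, A_x = 1685 lb, A_y = 1688 lb

ΣM about A: T·sin31°·6.4 − 2700·2.4 = 0 → T = 6480/(6.4·0.515038) = 1965.87 ≈ 1966 lb.
ΣF_x = 0: A_x − T·cos31° = 0 → A_x = 1965.87 × 0.857167 = 1685 lb.
ΣF_y = 0: A_y + T·sin31° − 2700 = 0 → A_y = 2700 − 1965.87 × 0.515038 = 1688 lb.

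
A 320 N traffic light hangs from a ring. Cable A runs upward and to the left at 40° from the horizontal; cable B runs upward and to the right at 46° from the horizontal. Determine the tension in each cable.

ΣF_x = 0: −T_A·cos40° + T_B·cos46° = 0 → T_B = 1.10276·T_A.
ΣF_y = 0: T_A·sin40° + T_B·sin46° = 320.
Substitute: T_A·(0.642788 + 1.10276·0.71934) = 320 → T_A = 222.834 ≈ 222.8 N.
Then T_B = 1.10276 × 222.834 = 245.7 N.

T_A = 222.8 N, T_B = 245.7 N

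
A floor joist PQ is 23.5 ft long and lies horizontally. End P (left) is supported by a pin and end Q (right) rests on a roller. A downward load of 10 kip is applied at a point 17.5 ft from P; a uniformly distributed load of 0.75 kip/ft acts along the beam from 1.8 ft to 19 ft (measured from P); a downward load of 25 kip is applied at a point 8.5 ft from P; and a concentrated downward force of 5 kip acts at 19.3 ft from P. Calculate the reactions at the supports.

P_x = 0, P_y = 26.60 kip, Q_y = 26.30 kip

Resultant of the distributed load: 0.75 × 17.2 = 12.9 kip at 10.4 ft from P.
Moments about P: Q_y·23.5 − 10·17.5 − (0.75·17.2)·10.4 − 25·8.5 − 5·19.3 = 0 → Q_y = 618.16/23.5 = 26.3047 ≈ 26.30 kip.
ΣF_y = 0: P_y + 26.3047 − 10 − 0.75·17.2 − 25 − 5 = 0 → P_y = 26.60 kip.
ΣF_x = 0: no horizontal applied forces, so P_x = 0.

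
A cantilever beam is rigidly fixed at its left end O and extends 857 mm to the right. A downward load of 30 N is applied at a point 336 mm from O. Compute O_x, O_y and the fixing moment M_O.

O_x = 0, O_y = 30.00 N, M_O = 10080 N·mm

ΣF_x = 0: O_x = 0.
ΣF_y = 0: O_y − 30 = 0 → O_y = 30.00 N.
ΣM about O: M_O − 30·336 = 0 → M_O = 10080 N·mm.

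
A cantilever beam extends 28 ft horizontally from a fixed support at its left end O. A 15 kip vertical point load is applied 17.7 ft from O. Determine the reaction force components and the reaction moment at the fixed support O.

O_x = 0, O_y = 15.00 kip, M_O = 265.5 kip·ft

ΣF_x = 0: O_x = 0.
ΣF_y = 0: O_y − 15 = 0 → O_y = 15.00 kip.
ΣM about O: M_O − 15·17.7 = 0 → M_O = 265.5 kip·ft.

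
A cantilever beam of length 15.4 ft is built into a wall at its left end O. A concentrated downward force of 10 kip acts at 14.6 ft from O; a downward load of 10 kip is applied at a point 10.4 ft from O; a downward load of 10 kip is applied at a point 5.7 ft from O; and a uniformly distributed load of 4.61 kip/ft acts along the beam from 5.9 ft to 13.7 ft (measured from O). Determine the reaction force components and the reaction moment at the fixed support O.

O_x = 0, O_y = 65.96 kip, M_O = 659.4 kip·ft

Resultant of the distributed load: 4.61 × 7.8 = 35.958 kip at 9.8 ft from O.
ΣF_x = 0: O_x = 0.
ΣF_y = 0: O_y − 10 − 10 − 10 − 4.61·7.8 = 0 → O_y = 65.96 kip.
ΣM about O: M_O − 10·14.6 − 10·10.4 − 10·5.7 − (4.61·7.8)·9.8 = 0 → M_O = 659.4 kip·ft.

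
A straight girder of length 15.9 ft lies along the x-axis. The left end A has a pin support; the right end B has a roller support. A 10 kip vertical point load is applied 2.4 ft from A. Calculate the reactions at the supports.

A_x = 0, A_y = 8.491 kip, B_y = 1.509 kip

ΣM about A: B_y·15.9 − 10·2.4 = 0 → B_y = 24/15.9 = 1.50943 ≈ 1.509 kip.
ΣF_y = 0: A_y + 1.50943 − 10 = 0 → A_y = 8.491 kip.
ΣF_x = 0: no horizontal applied forces, so A_x = 0.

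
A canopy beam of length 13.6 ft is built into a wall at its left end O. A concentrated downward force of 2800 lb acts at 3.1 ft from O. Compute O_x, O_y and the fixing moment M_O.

ΣF_x = 0: O_x = 0.
ΣF_y = 0: O_y − 2800 = 0 → O_y = 2800 lb.
ΣM about O: M_O − 2800·3.1 = 0 → M_O = 8680 lb·ft.

O_x = 0, O_y = 2800 lb, M_O = 8680 lb·ft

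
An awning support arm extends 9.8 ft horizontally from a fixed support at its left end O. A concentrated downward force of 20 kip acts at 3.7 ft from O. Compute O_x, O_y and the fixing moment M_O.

O_x = 0, O_y = 20.00 kip, M_O = 74.00 kip·ft

ΣF_x = 0: O_x = 0.
ΣF_y = 0: O_y − 20 = 0 → O_y = 20.00 kip.
ΣM about O: M_O − 20·3.7 = 0 → M_O = 74.00 kip·ft.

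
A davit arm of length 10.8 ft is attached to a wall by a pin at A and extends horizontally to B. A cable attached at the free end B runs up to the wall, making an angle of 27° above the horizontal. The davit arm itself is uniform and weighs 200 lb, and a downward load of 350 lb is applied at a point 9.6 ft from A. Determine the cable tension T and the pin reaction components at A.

ΣM about A: T·sin27°·10.8 − 200·5.4 − 350·9.6 = 0 → T = 4440/(10.8·0.45399) = 905.551 ≈ 905.6 lb.
ΣF_x = 0: A_x − T·cos27° = 0 → A_x = 905.551 × 0.891007 = 806.9 lb.
ΣF_y = 0: A_y + T·sin27° − 200 − 350 = 0 → A_y = 550 − 905.551 × 0.45399 = 138.9 lb.

T = 905.6 lb, A_x = 806.9 lb, A_y = 138.9 lb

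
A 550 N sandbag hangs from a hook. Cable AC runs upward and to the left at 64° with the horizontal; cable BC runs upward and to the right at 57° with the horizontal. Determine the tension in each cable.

T_AC = 349.5 N, T_BC = 281.3 N

ΣF_x = 0: −T_AC·cos64° + T_BC·cos57° = 0 → T_BC = 0.804884·T_AC.
ΣF_y = 0: T_AC·sin64° + T_BC·sin57° = 550.
Substitute: T_AC·(0.898794 + 0.804884·0.838671) = 550 → T_AC = 349.467 ≈ 349.5 N.
Then T_BC = 0.804884 × 349.467 = 281.3 N.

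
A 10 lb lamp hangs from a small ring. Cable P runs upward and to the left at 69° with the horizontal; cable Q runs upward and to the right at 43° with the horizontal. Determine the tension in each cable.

ΣF_x = 0: −T_P·cos69° + T_Q·cos43° = 0 → T_Q = 0.490006·T_P.
ΣF_y = 0: T_P·sin69° + T_Q·sin43° = 10.
Substitute: T_P·(0.93358 + 0.490006·0.681998) = 10 → T_P = 7.88791 ≈ 7.888 lb.
Then T_Q = 0.490006 × 7.88791 = 3.865 lb.

T_P = 7.888 lb, T_Q = 3.865 lb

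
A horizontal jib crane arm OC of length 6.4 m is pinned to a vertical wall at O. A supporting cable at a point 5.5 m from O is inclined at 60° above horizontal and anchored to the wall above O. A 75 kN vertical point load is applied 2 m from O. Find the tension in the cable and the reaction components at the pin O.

T = 31.49 kN, O_x = 15.75 kN, O_y = 47.73 kN

ΣM about O: T·sin60°·5.5 − 75·2 = 0 → T = 150/(5.5·0.866025) = 31.4918 ≈ 31.49 kN.
ΣF_x = 0: O_x − T·cos60° = 0 → O_x = 31.4918 × 0.5 = 15.75 kN.
ΣF_y = 0: O_y + T·sin60° − 75 = 0 → O_y = 75 − 31.4918 × 0.866025 = 47.73 kN.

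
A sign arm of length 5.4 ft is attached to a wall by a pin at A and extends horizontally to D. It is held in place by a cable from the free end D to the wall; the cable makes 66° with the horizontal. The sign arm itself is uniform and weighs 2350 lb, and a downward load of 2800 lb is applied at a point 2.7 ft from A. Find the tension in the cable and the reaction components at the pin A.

T = 2819 lb, A_x = 1146 lb, A_y = 2575 lb

ΣM about A: T·sin66°·5.4 − 2350·2.7 − 2800·2.7 = 0 → T = 13905/(5.4·0.913545) = 2818.69 ≈ 2819 lb.
ΣF_x = 0: A_x − T·cos66° = 0 → A_x = 2818.69 × 0.406737 = 1146 lb.
ΣF_y = 0: A_y + T·sin66° − 2350 − 2800 = 0 → A_y = 5150 − 2818.69 × 0.913545 = 2575 lb.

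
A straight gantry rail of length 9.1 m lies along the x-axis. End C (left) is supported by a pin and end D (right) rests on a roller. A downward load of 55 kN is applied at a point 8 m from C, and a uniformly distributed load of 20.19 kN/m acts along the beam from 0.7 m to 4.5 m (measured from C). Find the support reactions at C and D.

Resultant of the distributed load: 20.19 × 3.8 = 76.722 kN at 2.6 m from C.
ΣM about C: D_y·9.1 − 55·8 − (20.19·3.8)·2.6 = 0 → D_y = 639.4772/9.1 = 70.2722 ≈ 70.27 kN.
ΣF_y = 0: C_y + 70.2722 − 55 − 20.19·3.8 = 0 → C_y = 61.45 kN.
ΣF_x = 0: no horizontal applied forces, so C_x = 0.

C_x = 0, C_y = 61.45 kN, D_y = 70.27 kN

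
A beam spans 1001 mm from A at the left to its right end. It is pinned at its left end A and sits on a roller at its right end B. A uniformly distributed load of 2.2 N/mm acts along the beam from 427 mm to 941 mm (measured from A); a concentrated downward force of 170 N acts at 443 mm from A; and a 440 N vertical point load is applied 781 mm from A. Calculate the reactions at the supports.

Resultant of the distributed load: 2.2 × 514 = 1130.8 N at 684 mm from A.
Taking moments about A: B_y·1001 − (2.2·514)·684 − 170·443 − 440·781 = 0 → B_y = 1192417.2/1001 = 1191.23 ≈ 1191 N.
ΣF_y = 0: A_y + 1191.23 − 2.2·514 − 170 − 440 = 0 → A_y = 549.6 N.
ΣF_x = 0: no horizontal applied forces, so A_x = 0.

A_x = 0, A_y = 549.6 N, B_y = 1191 N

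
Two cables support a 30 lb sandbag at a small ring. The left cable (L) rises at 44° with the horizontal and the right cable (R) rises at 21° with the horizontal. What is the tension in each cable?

T_L = 30.90 lb, T_R = 23.81 lb

ΣF_x = 0: −T_L·cos44° + T_R·cos21° = 0 → T_R = 0.770517·T_L.
ΣF_y = 0: T_L·sin44° + T_R·sin21° = 30.
Substitute: T_L·(0.694658 + 0.770517·0.358368) = 30 → T_L = 30.9028 ≈ 30.90 lb.
Then T_R = 0.770517 × 30.9028 = 23.81 lb.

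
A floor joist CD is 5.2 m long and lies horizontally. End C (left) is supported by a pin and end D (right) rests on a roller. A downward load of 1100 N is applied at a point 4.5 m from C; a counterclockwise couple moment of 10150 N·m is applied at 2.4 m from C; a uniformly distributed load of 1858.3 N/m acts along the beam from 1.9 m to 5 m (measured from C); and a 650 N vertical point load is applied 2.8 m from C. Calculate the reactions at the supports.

C_x = 0, C_y = 4339 N, D_y = 3172 N

Resultant of the distributed load: 1858.3 × 3.1 = 5760.73 N at 3.45 m from C.
Taking moments about C: D_y·5.2 − 1100·4.5 + 10150 − (1858.3·3.1)·3.45 − 650·2.8 = 0 → D_y = 16494.5185/5.2 = 3172.02 ≈ 3172 N.
ΣF_y = 0: C_y + 3172.02 − 1100 − 1858.3·3.1 − 650 = 0 → C_y = 4339 N.
ΣF_x = 0: no horizontal applied forces, so C_x = 0.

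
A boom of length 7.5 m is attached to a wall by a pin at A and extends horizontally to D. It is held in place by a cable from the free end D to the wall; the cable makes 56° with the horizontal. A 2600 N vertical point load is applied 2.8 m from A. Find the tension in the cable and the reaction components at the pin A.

T = 1171 N, A_x = 654.7 N, A_y = 1629 N

ΣM about A: T·sin56°·7.5 − 2600·2.8 = 0 → T = 7280/(7.5·0.829038) = 1170.83 ≈ 1171 N.
ΣF_x = 0: A_x − T·cos56° = 0 → A_x = 1170.83 × 0.559193 = 654.7 N.
ΣF_y = 0: A_y + T·sin56° − 2600 = 0 → A_y = 2600 − 1170.83 × 0.829038 = 1629 N.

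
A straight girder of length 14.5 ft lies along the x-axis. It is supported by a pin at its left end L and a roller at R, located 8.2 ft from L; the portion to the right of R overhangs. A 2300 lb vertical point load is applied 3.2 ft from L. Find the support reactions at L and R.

L_x = 0, L_y = 1402 lb, R_y = 897.6 lb

ΣM about L: R_y·8.2 − 2300·3.2 = 0 → R_y = 7360/8.2 = 897.561 ≈ 897.6 lb.
ΣF_y = 0: L_y + 897.561 − 2300 = 0 → L_y = 1402 lb.
ΣF_x = 0: no horizontal applied forces, so L_x = 0.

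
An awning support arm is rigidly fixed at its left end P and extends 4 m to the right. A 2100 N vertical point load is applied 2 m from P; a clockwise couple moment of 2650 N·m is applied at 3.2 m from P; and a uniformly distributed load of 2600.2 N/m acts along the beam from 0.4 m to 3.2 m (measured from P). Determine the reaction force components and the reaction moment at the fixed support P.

Resultant of the distributed load: 2600.2 × 2.8 = 7280.56 N at 1.8 m from P.
ΣF_x = 0: P_x = 0.
ΣF_y = 0: P_y − 2100 − 2600.2·2.8 = 0 → P_y = 9381 N.
ΣM about P: M_P − 2100·2 − 2650 − (2600.2·2.8)·1.8 = 0 → M_P = 19960 N·m.

P_x = 0, P_y = 9381 N, M_P = 19960 N·m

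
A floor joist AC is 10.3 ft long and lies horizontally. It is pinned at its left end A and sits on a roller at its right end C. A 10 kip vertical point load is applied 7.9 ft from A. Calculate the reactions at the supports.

Moments about A: C_y·10.3 − 10·7.9 = 0 → C_y = 79/10.3 = 7.6699 ≈ 7.670 kip.
ΣF_y = 0: A_y + 7.6699 − 10 = 0 → A_y = 2.330 kip.
ΣF_x = 0: no horizontal applied forces, so A_x = 0.

A_x = 0, A_y = 2.330 kip, C_y = 7.670 kip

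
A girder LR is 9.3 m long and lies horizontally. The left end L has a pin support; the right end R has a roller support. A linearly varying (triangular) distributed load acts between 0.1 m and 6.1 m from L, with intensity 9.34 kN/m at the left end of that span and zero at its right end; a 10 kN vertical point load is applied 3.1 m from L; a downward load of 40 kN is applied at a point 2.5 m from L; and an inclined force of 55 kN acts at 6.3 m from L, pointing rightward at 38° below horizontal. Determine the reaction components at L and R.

L_x = -43.34 kN, L_y = 68.53 kN, R_y = 43.35 kN

Resultant of the triangular load: ½ × 9.34 × 6 = 28.02 kN, acting at 2.1 m from L (one-third of the span from the peak).
Taking moments about L: R_y·9.3 − (½·9.34·6)·2.1 − 10·3.1 − 40·2.5 − 55·sin38°·6.3 = 0 → R_y = 403.169/9.3 = 43.3515 ≈ 43.35 kN.
ΣF_y = 0: L_y + 43.3515 − ½·9.34·6 − 10 − 40 − 55·sin38° = 0 → L_y = 68.53 kN.
ΣF_x = 0: L_x + 55·cos38° = 0 → L_x = -43.34 kN.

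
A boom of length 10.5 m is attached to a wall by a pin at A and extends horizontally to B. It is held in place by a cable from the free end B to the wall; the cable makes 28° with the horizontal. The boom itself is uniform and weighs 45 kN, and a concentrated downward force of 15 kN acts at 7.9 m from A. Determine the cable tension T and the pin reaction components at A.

T = 71.97 kN, A_x = 63.54 kN, A_y = 26.21 kN

ΣM about A: T·sin28°·10.5 − 45·5.25 − 15·7.9 = 0 → T = 354.75/(10.5·0.469472) = 71.9653 ≈ 71.97 kN.
ΣF_x = 0: A_x − T·cos28° = 0 → A_x = 71.9653 × 0.882948 = 63.54 kN.
ΣF_y = 0: A_y + T·sin28° − 45 − 15 = 0 → A_y = 60 − 71.9653 × 0.469472 = 26.21 kN.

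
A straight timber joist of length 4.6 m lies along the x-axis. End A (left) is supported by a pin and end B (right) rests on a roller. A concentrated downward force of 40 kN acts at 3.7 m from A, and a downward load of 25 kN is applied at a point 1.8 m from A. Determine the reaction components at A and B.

A_x = 0, A_y = 23.04 kN, B_y = 41.96 kN

Moments about A: B_y·4.6 − 40·3.7 − 25·1.8 = 0 → B_y = 193/4.6 = 41.9565 ≈ 41.96 kN.
ΣF_y = 0: A_y + 41.9565 − 40 − 25 = 0 → A_y = 23.04 kN.
ΣF_x = 0: no horizontal applied forces, so A_x = 0.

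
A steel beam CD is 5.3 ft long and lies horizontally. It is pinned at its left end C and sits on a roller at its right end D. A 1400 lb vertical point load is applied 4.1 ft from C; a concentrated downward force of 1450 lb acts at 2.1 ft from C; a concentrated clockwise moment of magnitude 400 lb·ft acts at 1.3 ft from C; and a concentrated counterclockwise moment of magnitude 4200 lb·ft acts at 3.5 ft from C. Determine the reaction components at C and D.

C_x = 0, C_y = 1909 lb, D_y = 940.6 lb

Moments about C: D_y·5.3 − 1400·4.1 − 1450·2.1 − 400 + 4200 = 0 → D_y = 4985/5.3 = 940.566 ≈ 940.6 lb.
ΣF_y = 0: C_y + 940.566 − 1400 − 1450 = 0 → C_y = 1909 lb.
ΣF_x = 0: no horizontal applied forces, so C_x = 0.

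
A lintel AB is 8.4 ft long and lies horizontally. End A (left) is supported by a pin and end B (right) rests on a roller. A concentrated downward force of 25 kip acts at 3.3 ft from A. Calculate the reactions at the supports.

A_x = 0, A_y = 15.18 kip, B_y = 9.821 kip

ΣM about A: B_y·8.4 − 25·3.3 = 0 → B_y = 82.5/8.4 = 9.82143 ≈ 9.821 kip.
ΣF_y = 0: A_y + 9.82143 − 25 = 0 → A_y = 15.18 kip.
ΣF_x = 0: no horizontal applied forces, so A_x = 0.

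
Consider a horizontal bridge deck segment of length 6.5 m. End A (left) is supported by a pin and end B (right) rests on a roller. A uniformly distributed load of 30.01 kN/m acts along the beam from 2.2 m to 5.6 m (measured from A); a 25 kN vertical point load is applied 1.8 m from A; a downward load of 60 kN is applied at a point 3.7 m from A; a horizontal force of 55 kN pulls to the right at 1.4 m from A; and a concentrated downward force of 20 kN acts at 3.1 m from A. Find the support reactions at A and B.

Resultant of the distributed load: 30.01 × 3.4 = 102.034 kN at 3.9 m from A.
Moments about A: B_y·6.5 − (30.01·3.4)·3.9 − 25·1.8 − 60·3.7 − 20·3.1 = 0 → B_y = 726.9326/6.5 = 111.836 ≈ 111.8 kN.
ΣF_y = 0: A_y + 111.836 − 30.01·3.4 − 25 − 60 − 20 = 0 → A_y = 95.20 kN.
ΣF_x = 0: A_x + 55 = 0 → A_x = -55.00 kN.

A_x = -55.00 kN, A_y = 95.20 kN, B_y = 111.8 kN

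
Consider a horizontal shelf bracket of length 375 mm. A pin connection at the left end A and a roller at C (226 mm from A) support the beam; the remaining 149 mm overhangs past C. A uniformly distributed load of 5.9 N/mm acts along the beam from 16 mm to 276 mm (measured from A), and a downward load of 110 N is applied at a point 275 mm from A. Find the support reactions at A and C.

A_x = 0, A_y = 519.2 N, C_y = 1125 N

Resultant of the distributed load: 5.9 × 260 = 1534 N at 146 mm from A.
Moments about A: C_y·226 − (5.9·260)·146 − 110·275 = 0 → C_y = 254214/226 = 1124.84 ≈ 1125 N.
ΣF_y = 0: A_y + 1124.84 − 5.9·260 − 110 = 0 → A_y = 519.2 N.
ΣF_x = 0: no horizontal applied forces, so A_x = 0.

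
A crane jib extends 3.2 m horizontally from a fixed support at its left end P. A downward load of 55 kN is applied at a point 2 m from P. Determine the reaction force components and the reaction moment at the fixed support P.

ΣF_x = 0: P_x = 0.
ΣF_y = 0: P_y − 55 = 0 → P_y = 55.00 kN.
ΣM about P: M_P − 55·2 = 0 → M_P = 110.0 kN·m.

P_x = 0, P_y = 55.00 kN, M_P = 110.0 kN·m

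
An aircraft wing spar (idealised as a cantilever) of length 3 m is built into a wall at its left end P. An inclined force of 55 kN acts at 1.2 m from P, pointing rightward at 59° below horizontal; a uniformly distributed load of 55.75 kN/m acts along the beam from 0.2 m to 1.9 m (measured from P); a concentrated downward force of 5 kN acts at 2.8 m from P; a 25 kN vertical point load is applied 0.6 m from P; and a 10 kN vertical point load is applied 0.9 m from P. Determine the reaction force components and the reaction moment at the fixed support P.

Resultant of the distributed load: 55.75 × 1.7 = 94.775 kN at 1.05 m from P.
ΣF_x = 0: P_x + 55·cos59° = 0 → P_x = -28.33 kN.
ΣF_y = 0: P_y − 55·sin59° − 55.75·1.7 − 5 − 25 − 10 = 0 → P_y = 181.9 kN.
ΣM about P: M_P − 55·sin59°·1.2 − (55.75·1.7)·1.05 − 5·2.8 − 25·0.6 − 10·0.9 = 0 → M_P = 194.1 kN·m.

P_x = -28.33 kN, P_y = 181.9 kN, M_P = 194.1 kN·m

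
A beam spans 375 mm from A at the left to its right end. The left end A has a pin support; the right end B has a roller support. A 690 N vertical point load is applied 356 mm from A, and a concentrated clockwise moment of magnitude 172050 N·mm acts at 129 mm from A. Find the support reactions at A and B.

A_x = 0, A_y = -423.8 N, B_y = 1114 N

Taking moments about A: B_y·375 − 690·356 − 172050 = 0 → B_y = 417690/375 = 1113.84 ≈ 1114 N.
ΣF_y = 0: A_y + 1113.84 − 690 = 0 → A_y = -423.8 N.
ΣF_x = 0: no horizontal applied forces, so A_x = 0.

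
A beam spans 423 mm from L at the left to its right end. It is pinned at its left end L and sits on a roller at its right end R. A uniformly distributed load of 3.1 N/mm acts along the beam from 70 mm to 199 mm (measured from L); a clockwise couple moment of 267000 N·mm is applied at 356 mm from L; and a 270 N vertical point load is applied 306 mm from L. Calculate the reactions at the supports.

Resultant of the distributed load: 3.1 × 129 = 399.9 N at 134.5 mm from L.
Moments about L: R_y·423 − (3.1·129)·134.5 − 267000 − 270·306 = 0 → R_y = 403406.55/423 = 953.68 ≈ 953.7 N.
ΣF_y = 0: L_y + 953.68 − 3.1·129 − 270 = 0 → L_y = -283.8 N.
ΣF_x = 0: no horizontal applied forces, so L_x = 0.

L_x = 0, L_y = -283.8 N, R_y = 953.7 N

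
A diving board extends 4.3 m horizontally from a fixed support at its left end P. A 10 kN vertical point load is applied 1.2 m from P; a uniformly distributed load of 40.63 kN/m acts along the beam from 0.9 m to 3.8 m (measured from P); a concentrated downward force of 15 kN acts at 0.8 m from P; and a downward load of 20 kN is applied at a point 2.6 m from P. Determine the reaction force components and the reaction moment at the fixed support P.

P_x = 0, P_y = 162.8 kN, M_P = 352.9 kN·m

Resultant of the distributed load: 40.63 × 2.9 = 117.827 kN at 2.35 m from P.
ΣF_x = 0: P_x = 0.
ΣF_y = 0: P_y − 10 − 40.63·2.9 − 15 − 20 = 0 → P_y = 162.8 kN.
ΣM about P: M_P − 10·1.2 − (40.63·2.9)·2.35 − 15·0.8 − 20·2.6 = 0 → M_P = 352.9 kN·m.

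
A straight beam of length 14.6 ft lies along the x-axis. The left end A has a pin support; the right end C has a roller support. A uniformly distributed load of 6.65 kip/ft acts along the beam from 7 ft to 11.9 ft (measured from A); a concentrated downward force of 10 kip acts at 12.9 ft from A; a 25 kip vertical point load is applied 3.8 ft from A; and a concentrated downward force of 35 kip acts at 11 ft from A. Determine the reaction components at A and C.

A_x = 0, A_y = 39.78 kip, C_y = 62.80 kip

Resultant of the distributed load: 6.65 × 4.9 = 32.585 kip at 9.45 ft from A.
ΣM about A: C_y·14.6 − (6.65·4.9)·9.45 − 10·12.9 − 25·3.8 − 35·11 = 0 → C_y = 916.92825/14.6 = 62.8033 ≈ 62.80 kip.
ΣF_y = 0: A_y + 62.8033 − 6.65·4.9 − 10 − 25 − 35 = 0 → A_y = 39.78 kip.
ΣF_x = 0: no horizontal applied forces, so A_x = 0.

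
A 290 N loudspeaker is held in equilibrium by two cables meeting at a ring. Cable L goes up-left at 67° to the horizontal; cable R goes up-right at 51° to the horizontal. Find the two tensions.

T_L = 206.7 N, T_R = 128.3 N

ΣF_x = 0: −T_L·cos67° + T_R·cos51° = 0 → T_R = 0.620878·T_L.
ΣF_y = 0: T_L·sin67° + T_R·sin51° = 290.
Substitute: T_L·(0.920505 + 0.620878·0.777146) = 290 → T_L = 206.697 ≈ 206.7 N.
Then T_R = 0.620878 × 206.697 = 128.3 N.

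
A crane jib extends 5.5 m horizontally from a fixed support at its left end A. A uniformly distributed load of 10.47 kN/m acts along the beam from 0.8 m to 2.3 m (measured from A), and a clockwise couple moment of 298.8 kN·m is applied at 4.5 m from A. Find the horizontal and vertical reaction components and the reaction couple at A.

Resultant of the distributed load: 10.47 × 1.5 = 15.705 kN at 1.55 m from A.
ΣF_x = 0: A_x = 0.
ΣF_y = 0: A_y − 10.47·1.5 = 0 → A_y = 15.70 kN.
ΣM about A: M_A − (10.47·1.5)·1.55 − 298.8 = 0 → M_A = 323.1 kN·m.

A_x = 0, A_y = 15.70 kN, M_A = 323.1 kN·m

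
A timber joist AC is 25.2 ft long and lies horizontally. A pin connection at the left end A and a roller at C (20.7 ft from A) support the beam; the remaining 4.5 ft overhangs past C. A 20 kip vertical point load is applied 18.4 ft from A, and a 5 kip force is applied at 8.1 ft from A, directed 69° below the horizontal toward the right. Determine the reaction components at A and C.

A_x = -1.792 kip, A_y = 5.064 kip, C_y = 19.60 kip

Taking moments about A: C_y·20.7 − 20·18.4 − 5·sin69°·8.1 = 0 → C_y = 405.81/20.7 = 19.6043 ≈ 19.60 kip.
ΣF_y = 0: A_y + 19.6043 − 20 − 5·sin69° = 0 → A_y = 5.064 kip.
ΣF_x = 0: A_x + 5·cos69° = 0 → A_x = -1.792 kip.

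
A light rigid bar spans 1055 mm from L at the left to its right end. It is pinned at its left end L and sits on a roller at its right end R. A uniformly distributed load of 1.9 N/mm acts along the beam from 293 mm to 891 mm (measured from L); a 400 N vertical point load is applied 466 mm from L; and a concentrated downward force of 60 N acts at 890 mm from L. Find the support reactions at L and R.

Resultant of the distributed load: 1.9 × 598 = 1136.2 N at 592 mm from L.
Taking moments about L: R_y·1055 − (1.9·598)·592 − 400·466 − 60·890 = 0 → R_y = 912430.4/1055 = 864.863 ≈ 864.9 N.
ΣF_y = 0: L_y + 864.863 − 1.9·598 − 400 − 60 = 0 → L_y = 731.3 N.
ΣF_x = 0: no horizontal applied forces, so L_x = 0.

L_x = 0, L_y = 731.3 N, R_y = 864.9 N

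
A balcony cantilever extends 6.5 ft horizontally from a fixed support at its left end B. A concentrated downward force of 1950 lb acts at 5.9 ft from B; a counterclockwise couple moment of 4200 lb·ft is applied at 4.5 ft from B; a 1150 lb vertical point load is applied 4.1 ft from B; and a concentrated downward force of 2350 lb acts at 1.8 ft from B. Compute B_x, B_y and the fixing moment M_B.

B_x = 0, B_y = 5450 lb, M_B = 16250 lb·ft

ΣF_x = 0: B_x = 0.
ΣF_y = 0: B_y − 1950 − 1150 − 2350 = 0 → B_y = 5450 lb.
ΣM about B: M_B − 1950·5.9 + 4200 − 1150·4.1 − 2350·1.8 = 0 → M_B = 16250 lb·ft.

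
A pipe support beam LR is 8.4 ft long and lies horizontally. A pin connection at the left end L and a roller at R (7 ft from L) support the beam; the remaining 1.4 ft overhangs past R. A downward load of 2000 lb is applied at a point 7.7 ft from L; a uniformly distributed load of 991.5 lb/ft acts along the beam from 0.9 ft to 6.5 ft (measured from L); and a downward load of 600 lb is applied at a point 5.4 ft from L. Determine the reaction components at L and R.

L_x = 0, L_y = 2555 lb, R_y = 5598 lb

Resultant of the distributed load: 991.5 × 5.6 = 5552.4 lb at 3.7 ft from L.
ΣM about L: R_y·7 − 2000·7.7 − (991.5·5.6)·3.7 − 600·5.4 = 0 → R_y = 39183.88/7 = 5597.7 ≈ 5598 lb.
ΣF_y = 0: L_y + 5597.7 − 2000 − 991.5·5.6 − 600 = 0 → L_y = 2555 lb.
ΣF_x = 0: no horizontal applied forces, so L_x = 0.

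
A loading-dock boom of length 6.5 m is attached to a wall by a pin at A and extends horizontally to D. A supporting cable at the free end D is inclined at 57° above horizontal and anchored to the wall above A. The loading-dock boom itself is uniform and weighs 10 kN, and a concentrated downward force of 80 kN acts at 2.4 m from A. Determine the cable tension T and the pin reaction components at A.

T = 41.18 kN, A_x = 22.43 kN, A_y = 55.46 kN

ΣM about A: T·sin57°·6.5 − 10·3.25 − 80·2.4 = 0 → T = 224.5/(6.5·0.838671) = 41.1824 ≈ 41.18 kN.
ΣF_x = 0: A_x − T·cos57° = 0 → A_x = 41.1824 × 0.544639 = 22.43 kN.
ΣF_y = 0: A_y + T·sin57° − 10 − 80 = 0 → A_y = 90 − 41.1824 × 0.838671 = 55.46 kN.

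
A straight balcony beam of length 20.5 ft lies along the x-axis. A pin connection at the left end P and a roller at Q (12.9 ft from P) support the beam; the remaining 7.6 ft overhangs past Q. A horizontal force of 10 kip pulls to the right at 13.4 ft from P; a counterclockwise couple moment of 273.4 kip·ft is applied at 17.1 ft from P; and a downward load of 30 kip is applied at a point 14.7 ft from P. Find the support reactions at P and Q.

P_x = -10.00 kip, P_y = 17.01 kip, Q_y = 12.99 kip

Moments about P: Q_y·12.9 + 273.4 − 30·14.7 = 0 → Q_y = 167.6/12.9 = 12.9922 ≈ 12.99 kip.
ΣF_y = 0: P_y + 12.9922 − 30 = 0 → P_y = 17.01 kip.
ΣF_x = 0: P_x + 10 = 0 → P_x = -10.00 kip.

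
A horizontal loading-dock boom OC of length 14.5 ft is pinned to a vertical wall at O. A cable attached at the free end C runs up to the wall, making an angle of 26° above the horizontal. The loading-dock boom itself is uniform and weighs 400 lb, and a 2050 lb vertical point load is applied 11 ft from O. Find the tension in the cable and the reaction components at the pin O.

ΣM about O: T·sin26°·14.5 − 400·7.25 − 2050·11 = 0 → T = 25450/(14.5·0.438371) = 4003.85 ≈ 4004 lb.
ΣF_x = 0: O_x − T·cos26° = 0 → O_x = 4003.85 × 0.898794 = 3599 lb.
ΣF_y = 0: O_y + T·sin26° − 400 − 2050 = 0 → O_y = 2450 − 4003.85 × 0.438371 = 694.8 lb.

T = 4004 lb, O_x = 3599 lb, O_y = 694.8 lb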